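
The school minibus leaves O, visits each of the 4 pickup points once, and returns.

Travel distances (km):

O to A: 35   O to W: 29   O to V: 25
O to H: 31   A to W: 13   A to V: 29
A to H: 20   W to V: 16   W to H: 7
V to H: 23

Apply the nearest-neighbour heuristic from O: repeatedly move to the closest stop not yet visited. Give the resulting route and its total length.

103 km along O → V → W → H → A → O.

O → [V:25 / W:29 / H:31 / A:35] → V (25)
V → [W:16 / H:23 / A:29] → W (16)
W → [H:7 / A:13] → H (7)
H → [A:20] → A (20)
Return A→O: 35.
Total = 25 + 16 + 7 + 20 + 35 = 103.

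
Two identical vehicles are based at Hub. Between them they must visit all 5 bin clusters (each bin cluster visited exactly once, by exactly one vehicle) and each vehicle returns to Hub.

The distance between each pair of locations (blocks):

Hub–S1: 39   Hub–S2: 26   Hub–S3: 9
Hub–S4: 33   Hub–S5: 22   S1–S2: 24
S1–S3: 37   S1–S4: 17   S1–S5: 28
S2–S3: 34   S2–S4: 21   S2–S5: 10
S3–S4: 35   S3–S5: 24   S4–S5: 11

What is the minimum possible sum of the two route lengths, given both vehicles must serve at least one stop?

Minimum combined distance: 118 blocks.

Try each way of splitting the stops between the two vehicles (each non-empty) and, for each split, find the best tour for each vehicle:
  {S1} + {S2, S3, S4, S5}: 78 + 91 = 169
  {S2} + {S1, S3, S4, S5}: 52 + 96 = 148
  {S1, S2} + {S3, S4, S5}: 89 + 77 = 166
  {S3} + {S1, S2, S4, S5}: 18 + 100 = 118
  {S1, S3} + {S2, S4, S5}: 85 + 80 = 165
  {S2, S3} + {S1, S4, S5}: 69 + 89 = 158
  … (15 splits in total)
Best: vehicle 1 Hub → S3 → Hub = 18; vehicle 2 Hub → S2 → S1 → S4 → S5 → Hub = 100; combined 118.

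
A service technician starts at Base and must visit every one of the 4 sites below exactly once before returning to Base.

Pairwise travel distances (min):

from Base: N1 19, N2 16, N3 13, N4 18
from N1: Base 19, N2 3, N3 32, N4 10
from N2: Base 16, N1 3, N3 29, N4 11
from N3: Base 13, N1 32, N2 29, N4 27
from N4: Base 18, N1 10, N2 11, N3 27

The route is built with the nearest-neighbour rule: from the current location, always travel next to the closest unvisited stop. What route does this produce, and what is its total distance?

Nearest-neighbour total = 69 min; route Base → N3 → N4 → N1 → N2 → Base.

Base → [N3:13 / N2:16 / N4:18 / N1:19] → N3 (13)
N3 → [N4:27 / N2:29 / N1:32] → N4 (27)
N4 → [N1:10 / N2:11] → N1 (10)
N1 → [N2:3] → N2 (3)
Return N2→Base: 16.
Total = 13 + 27 + 10 + 3 + 16 = 69.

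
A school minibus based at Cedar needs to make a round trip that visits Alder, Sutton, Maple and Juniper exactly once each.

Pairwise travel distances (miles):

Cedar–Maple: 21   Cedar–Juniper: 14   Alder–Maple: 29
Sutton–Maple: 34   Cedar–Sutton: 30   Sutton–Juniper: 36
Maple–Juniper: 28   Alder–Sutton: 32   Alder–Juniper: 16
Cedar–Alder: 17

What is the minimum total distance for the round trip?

Minimum total distance: 117 miles.

Cedar - Alder - Sutton - Maple - Juniper - Cedar: 17+32+34+28+14 = 125
Cedar - Alder - Sutton - Juniper - Maple - Cedar: 17+32+36+28+21 = 134
Cedar - Alder - Maple - Sutton - Juniper - Cedar: 17+29+34+36+14 = 130
Cedar - Alder - Maple - Juniper - Sutton - Cedar: 17+29+28+36+30 = 140
Cedar - Alder - Juniper - Sutton - Maple - Cedar: 17+16+36+34+21 = 124
Cedar - Alder - Juniper - Maple - Sutton - Cedar: 17+16+28+34+30 = 125
Cedar - Sutton - Alder - Maple - Juniper - Cedar: 30+32+29+28+14 = 133
Cedar - Sutton - Alder - Juniper - Maple - Cedar: 30+32+16+28+21 = 127
Cedar - Sutton - Maple - Alder - Juniper - Cedar: 30+34+29+16+14 = 123
Cedar - Sutton - Juniper - Alder - Maple - Cedar: 30+36+16+29+21 = 132
Cedar - Maple - Alder - Sutton - Juniper - Cedar: 21+29+32+36+14 = 132
Cedar - Maple - Sutton - Alder - Juniper - Cedar: 21+34+32+16+14 = 117
The minimum is 117.
One optimal route: Cedar → Maple → Sutton → Alder → Juniper → Cedar (or its reverse).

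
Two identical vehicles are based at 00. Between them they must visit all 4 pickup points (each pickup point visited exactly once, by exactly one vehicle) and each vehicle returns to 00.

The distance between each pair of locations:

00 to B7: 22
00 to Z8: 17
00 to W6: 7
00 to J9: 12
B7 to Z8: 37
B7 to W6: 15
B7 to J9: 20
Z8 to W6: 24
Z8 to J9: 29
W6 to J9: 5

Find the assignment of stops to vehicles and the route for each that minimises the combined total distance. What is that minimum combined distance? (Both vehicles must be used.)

Minimum combined distance: 88.

There are 2^3 − 1 = 7 ways to divide the 4 stops into two non-empty groups. For each, the best each vehicle can do is its own shortest tour through its group:
  {B7} + {Z8, W6, J9}: 44 + 58 = 102
  {Z8} + {B7, W6, J9}: 34 + 54 = 88
  {B7, Z8} + {W6, J9}: 76 + 24 = 100
  {W6} + {B7, Z8, J9}: 14 + 86 = 100
  {B7, W6} + {Z8, J9}: 44 + 58 = 102
  {Z8, W6} + {B7, J9}: 48 + 54 = 102
  … (7 splits in total)
Best: vehicle 1 00 → Z8 → 00 = 34; vehicle 2 00 → B7 → W6 → J9 → 00 = 54; combined 88.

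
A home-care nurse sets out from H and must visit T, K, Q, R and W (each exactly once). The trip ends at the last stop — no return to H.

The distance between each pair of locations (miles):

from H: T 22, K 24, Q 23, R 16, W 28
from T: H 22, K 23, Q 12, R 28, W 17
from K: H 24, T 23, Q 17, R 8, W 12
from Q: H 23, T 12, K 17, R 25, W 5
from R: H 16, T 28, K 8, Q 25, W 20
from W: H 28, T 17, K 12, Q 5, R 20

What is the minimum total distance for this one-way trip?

There are 5! = 120 possible orderings.
H - T - K - Q - R - W: 22+23+17+25+20 = 107
H - T - K - Q - W - R: 22+23+17+5+20 = 87
H - T - K - R - Q - W: 22+23+8+25+5 = 83
H - T - K - R - W - Q: 22+23+8+20+5 = 78
H - T - K - W - Q - R: 22+23+12+5+25 = 87
H - T - K - W - R - Q: 22+23+12+20+25 = 102
H - T - Q - K - R - W: 22+12+17+8+20 = 79
H - T - Q - K - W - R: 22+12+17+12+20 = 83
H - T - Q - R - K - W: 22+12+25+8+12 = 79
H - T - Q - R - W - K: 22+12+25+20+12 = 91
H - T - Q - W - K - R: 22+12+5+12+8 = 59
H - T - Q - W - R - K: 22+12+5+20+8 = 67
H - T - R - K - Q - W: 22+28+8+17+5 = 80
H - T - R - K - W - Q: 22+28+8+12+5 = 75
… (106 more)
H - R - K - W - Q - T: 16+8+12+5+12 = 53  ← best
The minimum is 53.
One shortest path: H → R → K → W → Q → T.

Minimum one-way distance = 53 miles.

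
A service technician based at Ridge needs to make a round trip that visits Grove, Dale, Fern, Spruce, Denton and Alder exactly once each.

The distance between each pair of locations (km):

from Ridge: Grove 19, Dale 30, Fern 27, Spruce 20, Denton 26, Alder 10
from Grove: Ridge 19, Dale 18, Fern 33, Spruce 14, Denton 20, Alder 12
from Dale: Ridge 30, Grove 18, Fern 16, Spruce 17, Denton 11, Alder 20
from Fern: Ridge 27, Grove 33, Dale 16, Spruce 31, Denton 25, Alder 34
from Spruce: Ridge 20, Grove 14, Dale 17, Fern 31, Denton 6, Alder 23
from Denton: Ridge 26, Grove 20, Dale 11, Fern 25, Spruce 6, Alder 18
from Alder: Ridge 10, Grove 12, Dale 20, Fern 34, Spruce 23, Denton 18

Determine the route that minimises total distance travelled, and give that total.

Minimum total distance: 96 km.

Ridge→Grove→Dale→Fern→Spruce→Denton→Alder→Ridge: 19+18+16+31+6+18+10 = 118
Ridge→Grove→Dale→Fern→Spruce→Alder→Denton→Ridge: 19+18+16+31+23+18+26 = 151
Ridge→Grove→Dale→Fern→Denton→Spruce→Alder→Ridge: 19+18+16+25+6+23+10 = 117
Ridge→Grove→Dale→Fern→Denton→Alder→Spruce→Ridge: 19+18+16+25+18+23+20 = 139
Ridge→Grove→Dale→Fern→Alder→Spruce→Denton→Ridge: 19+18+16+34+23+6+26 = 142
Ridge→Grove→Dale→Fern→Alder→Denton→Spruce→Ridge: 19+18+16+34+18+6+20 = 131
Ridge→Grove→Dale→Spruce→Fern→Denton→Alder→Ridge: 19+18+17+31+25+18+10 = 138
Ridge→Grove→Dale→Spruce→Fern→Alder→Denton→Ridge: 19+18+17+31+34+18+26 = 163
… (352 more)
Ridge→Fern→Dale→Denton→Spruce→Grove→Alder→Ridge: 27+16+11+6+14+12+10 = 96  ← best
The minimum is 96.
One optimal route: Ridge → Fern → Dale → Denton → Spruce → Grove → Alder → Ridge (or its reverse).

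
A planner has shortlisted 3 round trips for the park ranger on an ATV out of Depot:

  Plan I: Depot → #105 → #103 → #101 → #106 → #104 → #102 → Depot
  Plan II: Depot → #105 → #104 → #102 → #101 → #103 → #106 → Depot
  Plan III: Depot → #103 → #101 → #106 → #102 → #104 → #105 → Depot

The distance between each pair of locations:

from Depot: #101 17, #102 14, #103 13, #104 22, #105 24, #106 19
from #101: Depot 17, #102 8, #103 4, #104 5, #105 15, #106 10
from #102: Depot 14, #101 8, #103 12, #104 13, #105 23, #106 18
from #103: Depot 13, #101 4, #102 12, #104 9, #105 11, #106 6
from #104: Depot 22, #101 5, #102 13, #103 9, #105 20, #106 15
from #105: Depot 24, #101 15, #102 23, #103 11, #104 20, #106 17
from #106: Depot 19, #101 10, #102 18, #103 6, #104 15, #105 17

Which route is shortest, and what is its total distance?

91 — Plan I is the shortest.

Plan I: 24 + 11 + 4 + 10 + 15 + 13 + 14 = 91
Plan II: 24 + 20 + 13 + 8 + 4 + 6 + 19 = 94
Plan III: 13 + 4 + 10 + 18 + 13 + 20 + 24 = 102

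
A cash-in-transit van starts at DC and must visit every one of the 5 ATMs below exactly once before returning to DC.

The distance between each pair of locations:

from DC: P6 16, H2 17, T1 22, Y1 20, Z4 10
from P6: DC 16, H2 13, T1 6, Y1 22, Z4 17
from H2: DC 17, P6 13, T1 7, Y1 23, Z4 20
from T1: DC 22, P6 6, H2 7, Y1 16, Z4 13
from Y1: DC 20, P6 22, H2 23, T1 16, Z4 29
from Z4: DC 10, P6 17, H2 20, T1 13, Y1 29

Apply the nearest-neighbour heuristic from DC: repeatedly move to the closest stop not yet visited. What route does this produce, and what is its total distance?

Total distance 85 via the nearest-neighbour route DC → Z4 → T1 → P6 → H2 → Y1 → DC.

From DC: distances to unvisited — Z4=10, P6=16, H2=17, Y1=20, T1=22. Nearest is Z4 (10).
From Z4: distances to unvisited — T1=13, P6=17, H2=20, Y1=29. Nearest is T1 (13).
From T1: distances to unvisited — P6=6, H2=7, Y1=16. Nearest is P6 (6).
From P6: distances to unvisited — H2=13, Y1=22. Nearest is H2 (13).
From H2: distances to unvisited — Y1=23. Nearest is Y1 (23).
Return Y1→DC: 20.
Total = 10 + 13 + 6 + 13 + 23 + 20 = 85.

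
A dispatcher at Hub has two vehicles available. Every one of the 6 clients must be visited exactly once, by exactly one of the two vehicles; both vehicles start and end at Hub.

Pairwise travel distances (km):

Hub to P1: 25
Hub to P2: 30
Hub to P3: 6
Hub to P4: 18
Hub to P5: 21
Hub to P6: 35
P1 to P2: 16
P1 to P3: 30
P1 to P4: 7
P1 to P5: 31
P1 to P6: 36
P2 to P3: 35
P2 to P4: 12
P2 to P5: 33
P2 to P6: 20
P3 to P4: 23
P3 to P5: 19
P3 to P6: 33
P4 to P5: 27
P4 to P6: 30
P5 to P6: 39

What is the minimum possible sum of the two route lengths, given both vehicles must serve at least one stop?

Check every non-empty split of the stops between the two vehicles; for each half take its own optimal tour:
  {P1} + {P2, P3, P4, P5, P6}: 50 + 114 = 164
  {P2} + {P1, P3, P4, P5, P6}: 60 + 125 = 185
  {P1, P2} + {P3, P4, P5, P6}: 71 + 112 = 183
  {P3} + {P1, P2, P4, P5, P6}: 12 + 121 = 133
  {P1, P3} + {P2, P4, P5, P6}: 61 + 110 = 171
  {P2, P3} + {P1, P4, P5, P6}: 71 + 121 = 192
  … (31 splits in total)
Best: vehicle 1 Hub → P3 → Hub = 12; vehicle 2 Hub → P4 → P1 → P2 → P6 → P5 → Hub = 121; combined 133.

Minimum combined distance: 133 km.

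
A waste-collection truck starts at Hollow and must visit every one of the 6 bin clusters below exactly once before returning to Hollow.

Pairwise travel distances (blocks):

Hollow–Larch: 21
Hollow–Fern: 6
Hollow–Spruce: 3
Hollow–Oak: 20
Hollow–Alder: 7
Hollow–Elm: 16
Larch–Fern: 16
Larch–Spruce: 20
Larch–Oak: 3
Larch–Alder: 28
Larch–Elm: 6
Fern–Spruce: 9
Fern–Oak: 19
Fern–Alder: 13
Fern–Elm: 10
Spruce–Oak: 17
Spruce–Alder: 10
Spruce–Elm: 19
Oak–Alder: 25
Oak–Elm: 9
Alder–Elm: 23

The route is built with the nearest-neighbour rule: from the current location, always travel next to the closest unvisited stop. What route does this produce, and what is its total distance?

63 blocks along Hollow → Spruce → Fern → Elm → Larch → Oak → Alder → Hollow.

From Hollow: distances to unvisited — Spruce=3, Fern=6, Alder=7, Elm=16, Oak=20, Larch=21. Nearest is Spruce (3).
From Spruce: distances to unvisited — Fern=9, Alder=10, Oak=17, Elm=19, Larch=20. Nearest is Fern (9).
From Fern: distances to unvisited — Elm=10, Alder=13, Larch=16, Oak=19. Nearest is Elm (10).
From Elm: distances to unvisited — Larch=6, Oak=9, Alder=23. Nearest is Larch (6).
From Larch: distances to unvisited — Oak=3, Alder=28. Nearest is Oak (3).
From Oak: distances to unvisited — Alder=25. Nearest is Alder (25).
Return Alder→Hollow: 7.
Total = 3 + 9 + 10 + 6 + 3 + 25 + 7 = 63.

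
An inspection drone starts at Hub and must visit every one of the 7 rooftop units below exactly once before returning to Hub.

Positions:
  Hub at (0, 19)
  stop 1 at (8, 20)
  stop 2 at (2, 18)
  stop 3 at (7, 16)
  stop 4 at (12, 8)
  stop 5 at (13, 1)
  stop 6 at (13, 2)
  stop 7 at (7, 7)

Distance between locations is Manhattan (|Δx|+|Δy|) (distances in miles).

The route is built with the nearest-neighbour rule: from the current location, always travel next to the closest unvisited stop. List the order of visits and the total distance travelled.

Hub → [stop 2:3 / stop 1:9 / stop 3:10 / stop 7:19 / stop 4:23 / stop 6:30 / stop 5:31] → stop 2 (3)
stop 2 → [stop 3:7 / stop 1:8 / stop 7:16 / stop 4:20 / stop 6:27 / stop 5:28] → stop 3 (7)
stop 3 → [stop 1:5 / stop 7:9 / stop 4:13 / stop 6:20 / stop 5:21] → stop 1 (5)
stop 1 → [stop 7:14 / stop 4:16 / stop 6:23 / stop 5:24] → stop 7 (14)
stop 7 → [stop 4:6 / stop 6:11 / stop 5:12] → stop 4 (6)
stop 4 → [stop 6:7 / stop 5:8] → stop 6 (7)
stop 6 → [stop 5:1] → stop 5 (1)
Return stop 5→Hub: 31.
Total = 3 + 7 + 5 + 14 + 6 + 7 + 1 + 31 = 74.

Total distance 74 miles via the nearest-neighbour route Hub → stop 2 → stop 3 → stop 1 → stop 7 → stop 4 → stop 6 → stop 5 → Hub.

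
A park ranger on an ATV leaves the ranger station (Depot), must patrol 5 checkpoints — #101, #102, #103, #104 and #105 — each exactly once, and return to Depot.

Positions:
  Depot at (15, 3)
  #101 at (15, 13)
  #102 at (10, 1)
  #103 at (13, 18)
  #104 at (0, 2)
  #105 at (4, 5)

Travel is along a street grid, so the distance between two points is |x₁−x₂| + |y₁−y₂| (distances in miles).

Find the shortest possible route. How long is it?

Minimum total distance: 64 miles.

There are 60 distinct closed tours to check (reversals are equivalent).
Depot→#101→#102→#103→#104→#105→Depot: 10+17+20+29+7+13 = 96
Depot→#101→#102→#103→#105→#104→Depot: 10+17+20+22+7+16 = 92
Depot→#101→#102→#104→#103→#105→Depot: 10+17+11+29+22+13 = 102
Depot→#101→#102→#104→#105→#103→Depot: 10+17+11+7+22+17 = 84
Depot→#101→#102→#105→#103→#104→Depot: 10+17+10+22+29+16 = 104
Depot→#101→#102→#105→#104→#103→Depot: 10+17+10+7+29+17 = 90
Depot→#101→#103→#102→#104→#105→Depot: 10+7+20+11+7+13 = 68
Depot→#101→#103→#102→#105→#104→Depot: 10+7+20+10+7+16 = 70
Depot→#101→#103→#104→#102→#105→Depot: 10+7+29+11+10+13 = 80
Depot→#101→#103→#104→#105→#102→Depot: 10+7+29+7+10+7 = 70
Depot→#101→#103→#105→#102→#104→Depot: 10+7+22+10+11+16 = 76
Depot→#101→#103→#105→#104→#102→Depot: 10+7+22+7+11+7 = 64
Depot→#101→#104→#102→#103→#105→Depot: 10+26+11+20+22+13 = 102
Depot→#101→#104→#102→#105→#103→Depot: 10+26+11+10+22+17 = 96
… (46 more)
The minimum is 64.
One optimal route: Depot → #101 → #103 → #105 → #104 → #102 → Depot (or its reverse).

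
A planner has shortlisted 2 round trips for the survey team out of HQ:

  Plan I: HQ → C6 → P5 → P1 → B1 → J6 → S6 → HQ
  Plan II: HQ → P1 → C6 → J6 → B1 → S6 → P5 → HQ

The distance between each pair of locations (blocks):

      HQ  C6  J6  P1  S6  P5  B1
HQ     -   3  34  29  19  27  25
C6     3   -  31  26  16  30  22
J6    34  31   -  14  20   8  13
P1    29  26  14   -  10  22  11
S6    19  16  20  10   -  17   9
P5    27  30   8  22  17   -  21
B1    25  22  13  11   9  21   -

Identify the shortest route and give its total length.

118 blocks — Plan I is the shortest.

Plan I: 3 + 30 + 22 + 11 + 13 + 20 + 19 = 118
Plan II: 29 + 26 + 31 + 13 + 9 + 17 + 27 = 152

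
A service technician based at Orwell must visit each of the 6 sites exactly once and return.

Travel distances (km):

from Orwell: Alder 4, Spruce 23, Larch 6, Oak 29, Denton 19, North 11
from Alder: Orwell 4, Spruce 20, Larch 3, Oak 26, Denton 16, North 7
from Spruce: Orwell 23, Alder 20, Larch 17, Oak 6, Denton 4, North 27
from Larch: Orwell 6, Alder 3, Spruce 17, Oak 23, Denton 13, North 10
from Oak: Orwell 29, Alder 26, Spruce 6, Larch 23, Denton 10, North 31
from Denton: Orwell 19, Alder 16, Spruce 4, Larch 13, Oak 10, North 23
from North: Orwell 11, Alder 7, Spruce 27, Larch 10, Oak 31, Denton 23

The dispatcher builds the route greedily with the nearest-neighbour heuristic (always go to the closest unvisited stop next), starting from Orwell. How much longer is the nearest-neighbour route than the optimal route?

8 km longer than the optimal tour.

From Orwell: Alder=4, Larch=6, North=11, Denton=19, Spruce=23, Oak=29 → choose Alder (4).
From Alder: Larch=3, North=7, Denton=16, Spruce=20, Oak=26 → choose Larch (3).
From Larch: North=10, Denton=13, Spruce=17, Oak=23 → choose North (10).
From North: Denton=23, Spruce=27, Oak=31 → choose Denton (23).
From Denton: Spruce=4, Oak=10 → choose Spruce (4).
From Spruce: Oak=6 → choose Oak (6).
NN route Orwell → Alder → Larch → North → Denton → Spruce → Oak → Orwell costs 79.
Optimal: Orwell → Alder → North → Oak → Spruce → Denton → Larch → Orwell costs 71 (by enumerating all 360 distinct tours).
Excess = 79 − 71 = 8.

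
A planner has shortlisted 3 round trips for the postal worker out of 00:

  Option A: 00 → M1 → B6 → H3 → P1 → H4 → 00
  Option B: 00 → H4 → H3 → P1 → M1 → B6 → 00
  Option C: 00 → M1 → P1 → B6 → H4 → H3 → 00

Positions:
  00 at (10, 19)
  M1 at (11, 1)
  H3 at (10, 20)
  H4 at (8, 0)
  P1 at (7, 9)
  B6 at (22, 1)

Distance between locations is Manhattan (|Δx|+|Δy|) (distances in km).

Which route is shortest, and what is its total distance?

92 km — Option C is the shortest.

Option A: 19 + 11 + 31 + 14 + 10 + 21 = 106
Option B: 21 + 22 + 14 + 12 + 11 + 30 = 110
Option C: 19 + 12 + 23 + 15 + 22 + 1 = 92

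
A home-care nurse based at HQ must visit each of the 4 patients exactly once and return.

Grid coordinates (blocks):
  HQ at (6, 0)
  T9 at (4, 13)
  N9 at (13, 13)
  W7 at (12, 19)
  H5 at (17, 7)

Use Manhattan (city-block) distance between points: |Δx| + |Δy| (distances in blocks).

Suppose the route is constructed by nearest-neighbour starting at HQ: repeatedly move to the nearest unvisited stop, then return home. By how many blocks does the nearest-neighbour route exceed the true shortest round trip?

Excess over optimum: 2 blocks.

HQ: T9=15, H5=18, N9=20, W7=25 ⇒ T9
T9: N9=9, W7=14, H5=19 ⇒ N9
N9: W7=7, H5=10 ⇒ W7
W7: H5=17 ⇒ H5
NN route HQ → T9 → N9 → W7 → H5 → HQ costs 66.
Optimal: HQ → T9 → W7 → N9 → H5 → HQ costs 64 (by enumerating all 12 distinct tours).
Excess = 66 − 64 = 2.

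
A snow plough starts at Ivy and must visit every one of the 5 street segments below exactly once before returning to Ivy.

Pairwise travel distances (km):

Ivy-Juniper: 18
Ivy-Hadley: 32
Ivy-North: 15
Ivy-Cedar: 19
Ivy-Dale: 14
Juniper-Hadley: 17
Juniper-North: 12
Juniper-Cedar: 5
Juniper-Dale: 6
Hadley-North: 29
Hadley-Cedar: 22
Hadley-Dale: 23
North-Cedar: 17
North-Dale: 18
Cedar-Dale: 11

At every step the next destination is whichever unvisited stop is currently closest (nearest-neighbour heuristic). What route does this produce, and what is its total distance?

103 km along Ivy → Dale → Juniper → Cedar → North → Hadley → Ivy.

From Ivy: distances to unvisited — Dale=14, North=15, Juniper=18, Cedar=19, Hadley=32. Nearest is Dale (14).
From Dale: distances to unvisited — Juniper=6, Cedar=11, North=18, Hadley=23. Nearest is Juniper (6).
From Juniper: distances to unvisited — Cedar=5, North=12, Hadley=17. Nearest is Cedar (5).
From Cedar: distances to unvisited — North=17, Hadley=22. Nearest is North (17).
From North: distances to unvisited — Hadley=29. Nearest is Hadley (29).
Return Hadley→Ivy: 32.
Total = 14 + 6 + 5 + 17 + 29 + 32 = 103.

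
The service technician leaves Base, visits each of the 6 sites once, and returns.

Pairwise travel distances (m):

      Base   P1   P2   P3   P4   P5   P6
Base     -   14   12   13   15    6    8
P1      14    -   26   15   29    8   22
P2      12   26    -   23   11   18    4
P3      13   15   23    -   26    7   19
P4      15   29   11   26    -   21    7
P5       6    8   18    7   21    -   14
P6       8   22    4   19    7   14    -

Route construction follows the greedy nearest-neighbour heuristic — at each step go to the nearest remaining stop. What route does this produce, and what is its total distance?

Total distance 80 m via the nearest-neighbour route Base → P5 → P3 → P1 → P6 → P2 → P4 → Base.

From Base: distances to unvisited — P5=6, P6=8, P2=12, P3=13, P1=14, P4=15. Nearest is P5 (6).
From P5: distances to unvisited — P3=7, P1=8, P6=14, P2=18, P4=21. Nearest is P3 (7).
From P3: distances to unvisited — P1=15, P6=19, P2=23, P4=26. Nearest is P1 (15).
From P1: distances to unvisited — P6=22, P2=26, P4=29. Nearest is P6 (22).
From P6: distances to unvisited — P2=4, P4=7. Nearest is P2 (4).
From P2: distances to unvisited — P4=11. Nearest is P4 (11).
Return P4→Base: 15.
Total = 6 + 7 + 15 + 22 + 4 + 11 + 15 = 80.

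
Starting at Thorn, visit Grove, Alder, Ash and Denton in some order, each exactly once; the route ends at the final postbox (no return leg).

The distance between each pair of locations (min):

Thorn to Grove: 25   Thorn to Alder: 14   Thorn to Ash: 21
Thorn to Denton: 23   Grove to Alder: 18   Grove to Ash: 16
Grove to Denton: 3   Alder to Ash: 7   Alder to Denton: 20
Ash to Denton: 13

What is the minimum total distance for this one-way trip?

There are 4! = 24 possible orderings.
Thorn → Grove → Alder → Ash → Denton: 25+18+7+13 = 63
Thorn → Grove → Alder → Denton → Ash: 25+18+20+13 = 76
Thorn → Grove → Ash → Alder → Denton: 25+16+7+20 = 68
Thorn → Grove → Ash → Denton → Alder: 25+16+13+20 = 74
Thorn → Grove → Denton → Alder → Ash: 25+3+20+7 = 55
Thorn → Grove → Denton → Ash → Alder: 25+3+13+7 = 48
Thorn → Alder → Grove → Ash → Denton: 14+18+16+13 = 61
Thorn → Alder → Grove → Denton → Ash: 14+18+3+13 = 48
Thorn → Alder → Ash → Grove → Denton: 14+7+16+3 = 40
Thorn → Alder → Ash → Denton → Grove: 14+7+13+3 = 37
Thorn → Alder → Denton → Grove → Ash: 14+20+3+16 = 53
Thorn → Alder → Denton → Ash → Grove: 14+20+13+16 = 63
Thorn → Ash → Grove → Alder → Denton: 21+16+18+20 = 75
Thorn → Ash → Grove → Denton → Alder: 21+16+3+20 = 60
… (10 more)
The minimum is 37.
One shortest path: Thorn → Alder → Ash → Denton → Grove.

Shortest open route: 37 min.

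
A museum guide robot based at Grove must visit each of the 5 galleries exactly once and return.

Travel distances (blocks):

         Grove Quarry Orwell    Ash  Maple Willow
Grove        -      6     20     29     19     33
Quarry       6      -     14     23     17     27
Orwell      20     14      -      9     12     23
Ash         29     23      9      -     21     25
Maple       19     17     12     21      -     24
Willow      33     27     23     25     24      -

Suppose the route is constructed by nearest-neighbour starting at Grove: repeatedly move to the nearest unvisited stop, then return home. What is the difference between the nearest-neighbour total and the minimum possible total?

The nearest-neighbour route is 10 blocks longer than optimal.

Grove: Quarry=6, Maple=19, Orwell=20, Ash=29, Willow=33 ⇒ Quarry
Quarry: Orwell=14, Maple=17, Ash=23, Willow=27 ⇒ Orwell
Orwell: Ash=9, Maple=12, Willow=23 ⇒ Ash
Ash: Maple=21, Willow=25 ⇒ Maple
Maple: Willow=24 ⇒ Willow
NN route Grove → Quarry → Orwell → Ash → Maple → Willow → Grove costs 107.
Optimal: Grove → Quarry → Orwell → Ash → Willow → Maple → Grove costs 97 (by enumerating all 60 distinct tours).
Excess = 107 − 97 = 10.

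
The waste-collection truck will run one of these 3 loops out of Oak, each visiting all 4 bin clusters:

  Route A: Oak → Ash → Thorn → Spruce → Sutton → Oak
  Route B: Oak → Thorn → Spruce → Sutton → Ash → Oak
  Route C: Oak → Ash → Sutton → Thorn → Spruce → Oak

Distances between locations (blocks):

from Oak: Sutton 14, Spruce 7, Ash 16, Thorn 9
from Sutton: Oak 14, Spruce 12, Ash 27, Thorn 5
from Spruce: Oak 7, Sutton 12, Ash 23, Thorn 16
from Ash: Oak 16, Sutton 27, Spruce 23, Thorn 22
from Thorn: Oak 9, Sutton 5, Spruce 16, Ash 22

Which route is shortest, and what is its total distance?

Route A: 16 + 22 + 16 + 12 + 14 = 80
Route B: 9 + 16 + 12 + 27 + 16 = 80
Route C: 16 + 27 + 5 + 16 + 7 = 71

71 blocks — Route C is the shortest.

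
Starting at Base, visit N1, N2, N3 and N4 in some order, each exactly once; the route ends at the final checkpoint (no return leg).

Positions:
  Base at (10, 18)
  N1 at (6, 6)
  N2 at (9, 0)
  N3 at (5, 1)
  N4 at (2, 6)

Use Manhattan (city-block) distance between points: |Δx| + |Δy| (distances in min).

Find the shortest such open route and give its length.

There are 4! = 24 possible orderings.
Base → N1 → N2 → N3 → N4: 16+9+5+8 = 38
Base → N1 → N2 → N4 → N3: 16+9+13+8 = 46
Base → N1 → N3 → N2 → N4: 16+6+5+13 = 40
Base → N1 → N3 → N4 → N2: 16+6+8+13 = 43
Base → N1 → N4 → N2 → N3: 16+4+13+5 = 38
Base → N1 → N4 → N3 → N2: 16+4+8+5 = 33
Base → N2 → N1 → N3 → N4: 19+9+6+8 = 42
Base → N2 → N1 → N4 → N3: 19+9+4+8 = 40
Base → N2 → N3 → N1 → N4: 19+5+6+4 = 34
Base → N2 → N3 → N4 → N1: 19+5+8+4 = 36
Base → N2 → N4 → N1 → N3: 19+13+4+6 = 42
Base → N2 → N4 → N3 → N1: 19+13+8+6 = 46
Base → N3 → N1 → N2 → N4: 22+6+9+13 = 50
Base → N3 → N1 → N4 → N2: 22+6+4+13 = 45
… (10 more)
The minimum is 33.
One shortest path: Base → N1 → N4 → N3 → N2.

33 min — the minimum one-way total.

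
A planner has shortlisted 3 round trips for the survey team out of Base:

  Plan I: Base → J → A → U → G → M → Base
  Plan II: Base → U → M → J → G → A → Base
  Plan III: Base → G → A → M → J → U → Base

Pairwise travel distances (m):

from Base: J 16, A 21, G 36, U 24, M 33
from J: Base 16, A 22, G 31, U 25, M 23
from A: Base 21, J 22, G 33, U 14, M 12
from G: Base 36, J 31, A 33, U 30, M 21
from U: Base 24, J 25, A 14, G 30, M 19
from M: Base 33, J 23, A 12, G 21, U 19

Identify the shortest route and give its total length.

Shortest is Plan I, total 136 m.

Plan I: 16 + 22 + 14 + 30 + 21 + 33 = 136
Plan II: 24 + 19 + 23 + 31 + 33 + 21 = 151
Plan III: 36 + 33 + 12 + 23 + 25 + 24 = 153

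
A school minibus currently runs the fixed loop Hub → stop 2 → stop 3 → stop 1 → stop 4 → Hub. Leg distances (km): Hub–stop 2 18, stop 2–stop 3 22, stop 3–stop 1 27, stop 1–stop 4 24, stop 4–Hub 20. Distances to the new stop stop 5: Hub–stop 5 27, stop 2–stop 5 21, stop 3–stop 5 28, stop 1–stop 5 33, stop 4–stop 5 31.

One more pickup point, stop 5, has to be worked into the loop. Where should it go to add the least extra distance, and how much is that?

+27 km — insert stop 5 between stop 2 and stop 3.

Insertion cost between consecutive stops i–j is d(i,stop 5) + d(stop 5,j) − d(i,j):
  between Hub and stop 2: 27 + 21 − 18 = 30
  between stop 2 and stop 3: 21 + 28 − 22 = 27
  between stop 3 and stop 1: 28 + 33 − 27 = 34
  between stop 1 and stop 4: 33 + 31 − 24 = 40
  between stop 4 and Hub: 31 + 27 − 20 = 38
Cheapest insertion is between stop 2 and stop 3, adding 27.
New total = 111 + 27 = 138.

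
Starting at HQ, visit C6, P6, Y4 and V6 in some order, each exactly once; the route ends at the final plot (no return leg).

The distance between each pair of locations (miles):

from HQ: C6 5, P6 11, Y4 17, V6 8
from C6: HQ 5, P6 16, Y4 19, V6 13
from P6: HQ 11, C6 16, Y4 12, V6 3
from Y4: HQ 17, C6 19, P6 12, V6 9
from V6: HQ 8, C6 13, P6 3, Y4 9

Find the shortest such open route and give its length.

There are 4! = 24 possible orderings.
HQ → C6 → P6 → Y4 → V6: 5+16+12+9 = 42
HQ → C6 → P6 → V6 → Y4: 5+16+3+9 = 33
HQ → C6 → Y4 → P6 → V6: 5+19+12+3 = 39
HQ → C6 → Y4 → V6 → P6: 5+19+9+3 = 36
HQ → C6 → V6 → P6 → Y4: 5+13+3+12 = 33
HQ → C6 → V6 → Y4 → P6: 5+13+9+12 = 39
HQ → P6 → C6 → Y4 → V6: 11+16+19+9 = 55
HQ → P6 → C6 → V6 → Y4: 11+16+13+9 = 49
HQ → P6 → Y4 → C6 → V6: 11+12+19+13 = 55
HQ → P6 → Y4 → V6 → C6: 11+12+9+13 = 45
HQ → P6 → V6 → C6 → Y4: 11+3+13+19 = 46
HQ → P6 → V6 → Y4 → C6: 11+3+9+19 = 42
HQ → Y4 → C6 → P6 → V6: 17+19+16+3 = 55
HQ → Y4 → C6 → V6 → P6: 17+19+13+3 = 52
… (10 more)
The minimum is 33.
One shortest path: HQ → C6 → P6 → V6 → Y4.

33 miles — the minimum one-way total.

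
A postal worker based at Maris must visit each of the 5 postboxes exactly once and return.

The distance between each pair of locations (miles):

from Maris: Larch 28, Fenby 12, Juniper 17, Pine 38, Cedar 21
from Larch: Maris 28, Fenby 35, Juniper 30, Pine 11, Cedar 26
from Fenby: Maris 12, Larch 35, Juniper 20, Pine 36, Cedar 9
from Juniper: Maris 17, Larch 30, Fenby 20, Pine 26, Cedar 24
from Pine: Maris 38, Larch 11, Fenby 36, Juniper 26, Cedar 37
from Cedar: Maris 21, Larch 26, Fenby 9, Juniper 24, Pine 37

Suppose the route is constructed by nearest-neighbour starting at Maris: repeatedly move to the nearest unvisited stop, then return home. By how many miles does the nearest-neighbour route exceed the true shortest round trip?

From Maris: Fenby=12, Juniper=17, Cedar=21, Larch=28, Pine=38 → choose Fenby (12).
From Fenby: Cedar=9, Juniper=20, Larch=35, Pine=36 → choose Cedar (9).
From Cedar: Juniper=24, Larch=26, Pine=37 → choose Juniper (24).
From Juniper: Pine=26, Larch=30 → choose Pine (26).
From Pine: Larch=11 → choose Larch (11).
NN route Maris → Fenby → Cedar → Juniper → Pine → Larch → Maris costs 110.
Optimal: Maris → Fenby → Cedar → Larch → Pine → Juniper → Maris costs 101 (by enumerating all 60 distinct tours).
Excess = 110 − 101 = 9.

The nearest-neighbour route is 9 miles longer than optimal.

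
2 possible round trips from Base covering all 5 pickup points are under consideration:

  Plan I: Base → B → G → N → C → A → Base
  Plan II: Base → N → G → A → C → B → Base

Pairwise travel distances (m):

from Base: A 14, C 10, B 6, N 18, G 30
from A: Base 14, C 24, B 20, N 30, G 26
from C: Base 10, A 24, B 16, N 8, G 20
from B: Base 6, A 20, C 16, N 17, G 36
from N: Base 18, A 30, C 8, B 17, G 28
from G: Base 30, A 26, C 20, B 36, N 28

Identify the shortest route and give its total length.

Plan I: 6 + 36 + 28 + 8 + 24 + 14 = 116
Plan II: 18 + 28 + 26 + 24 + 16 + 6 = 118

116 m — Plan I is the shortest.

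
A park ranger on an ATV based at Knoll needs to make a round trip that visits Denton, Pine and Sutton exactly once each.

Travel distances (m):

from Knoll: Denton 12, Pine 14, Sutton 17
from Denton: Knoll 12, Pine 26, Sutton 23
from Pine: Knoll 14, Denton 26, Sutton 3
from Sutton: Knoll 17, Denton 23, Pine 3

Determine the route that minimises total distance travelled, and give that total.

With 3 stops there are 3!/2 = 3 distinct round trips (a route and its reverse cost the same).
Knoll-Denton-Pine-Sutton-Knoll: 12+26+3+17 = 58
Knoll-Denton-Sutton-Pine-Knoll: 12+23+3+14 = 52
Knoll-Pine-Denton-Sutton-Knoll: 14+26+23+17 = 80
The minimum is 52.
One optimal route: Knoll → Denton → Sutton → Pine → Knoll (or its reverse).

52 m — the shortest possible round trip.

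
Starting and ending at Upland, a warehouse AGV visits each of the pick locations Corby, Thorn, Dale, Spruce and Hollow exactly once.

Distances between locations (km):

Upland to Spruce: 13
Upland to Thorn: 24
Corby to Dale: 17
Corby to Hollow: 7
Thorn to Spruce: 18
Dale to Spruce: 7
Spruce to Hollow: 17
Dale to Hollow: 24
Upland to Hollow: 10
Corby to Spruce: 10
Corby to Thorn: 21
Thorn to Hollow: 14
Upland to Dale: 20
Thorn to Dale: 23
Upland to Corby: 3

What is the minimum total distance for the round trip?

Shortest round trip = 67 km.

There are 60 distinct closed tours to check (reversals are equivalent).
Upland→Corby→Thorn→Dale→Spruce→Hollow→Upland: 3+21+23+7+17+10 = 81
Upland→Corby→Thorn→Dale→Hollow→Spruce→Upland: 3+21+23+24+17+13 = 101
Upland→Corby→Thorn→Spruce→Dale→Hollow→Upland: 3+21+18+7+24+10 = 83
Upland→Corby→Thorn→Spruce→Hollow→Dale→Upland: 3+21+18+17+24+20 = 103
Upland→Corby→Thorn→Hollow→Dale→Spruce→Upland: 3+21+14+24+7+13 = 82
Upland→Corby→Thorn→Hollow→Spruce→Dale→Upland: 3+21+14+17+7+20 = 82
Upland→Corby→Dale→Thorn→Spruce→Hollow→Upland: 3+17+23+18+17+10 = 88
Upland→Corby→Dale→Thorn→Hollow→Spruce→Upland: 3+17+23+14+17+13 = 87
Upland→Corby→Dale→Spruce→Thorn→Hollow→Upland: 3+17+7+18+14+10 = 69
Upland→Corby→Dale→Spruce→Hollow→Thorn→Upland: 3+17+7+17+14+24 = 82
Upland→Corby→Dale→Hollow→Thorn→Spruce→Upland: 3+17+24+14+18+13 = 89
Upland→Corby→Dale→Hollow→Spruce→Thorn→Upland: 3+17+24+17+18+24 = 103
Upland→Corby→Spruce→Thorn→Dale→Hollow→Upland: 3+10+18+23+24+10 = 88
Upland→Corby→Spruce→Thorn→Hollow→Dale→Upland: 3+10+18+14+24+20 = 89
… (46 more)
Upland→Corby→Spruce→Dale→Thorn→Hollow→Upland: 3+10+7+23+14+10 = 67  ← best
The minimum is 67.
One optimal route: Upland → Corby → Spruce → Dale → Thorn → Hollow → Upland (or its reverse).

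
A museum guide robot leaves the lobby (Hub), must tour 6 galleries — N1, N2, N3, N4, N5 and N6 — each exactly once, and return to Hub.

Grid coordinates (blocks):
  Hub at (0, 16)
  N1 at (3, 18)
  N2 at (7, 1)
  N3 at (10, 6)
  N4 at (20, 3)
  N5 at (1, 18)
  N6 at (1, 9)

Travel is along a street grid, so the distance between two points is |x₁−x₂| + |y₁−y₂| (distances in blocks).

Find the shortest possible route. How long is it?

Shortest round trip = 74 blocks.

Hub → N1 → N2 → N3 → N4 → N5 → N6 → Hub: 5+21+8+13+34+9+8 = 98
Hub → N1 → N2 → N3 → N4 → N6 → N5 → Hub: 5+21+8+13+25+9+3 = 84
Hub → N1 → N2 → N3 → N5 → N4 → N6 → Hub: 5+21+8+21+34+25+8 = 122
Hub → N1 → N2 → N3 → N5 → N6 → N4 → Hub: 5+21+8+21+9+25+33 = 122
Hub → N1 → N2 → N3 → N6 → N4 → N5 → Hub: 5+21+8+12+25+34+3 = 108
Hub → N1 → N2 → N3 → N6 → N5 → N4 → Hub: 5+21+8+12+9+34+33 = 122
Hub → N1 → N2 → N4 → N3 → N5 → N6 → Hub: 5+21+15+13+21+9+8 = 92
Hub → N1 → N2 → N4 → N3 → N6 → N5 → Hub: 5+21+15+13+12+9+3 = 78
… (352 more)
Hub → N5 → N1 → N2 → N4 → N3 → N6 → Hub: 3+2+21+15+13+12+8 = 74  ← best
The minimum is 74.
One optimal route: Hub → N5 → N1 → N2 → N4 → N3 → N6 → Hub (or its reverse).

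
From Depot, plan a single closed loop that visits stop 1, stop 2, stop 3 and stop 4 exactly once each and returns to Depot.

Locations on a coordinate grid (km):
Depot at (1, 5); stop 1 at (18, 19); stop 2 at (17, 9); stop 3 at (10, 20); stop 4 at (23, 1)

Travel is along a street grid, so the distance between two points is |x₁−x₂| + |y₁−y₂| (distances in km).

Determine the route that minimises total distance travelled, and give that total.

Depot → stop 1 → stop 2 → stop 3 → stop 4 → Depot: 31+11+18+32+26 = 118
Depot → stop 1 → stop 2 → stop 4 → stop 3 → Depot: 31+11+14+32+24 = 112
Depot → stop 1 → stop 3 → stop 2 → stop 4 → Depot: 31+9+18+14+26 = 98
Depot → stop 1 → stop 3 → stop 4 → stop 2 → Depot: 31+9+32+14+20 = 106
Depot → stop 1 → stop 4 → stop 2 → stop 3 → Depot: 31+23+14+18+24 = 110
Depot → stop 1 → stop 4 → stop 3 → stop 2 → Depot: 31+23+32+18+20 = 124
Depot → stop 2 → stop 1 → stop 3 → stop 4 → Depot: 20+11+9+32+26 = 98
Depot → stop 2 → stop 1 → stop 4 → stop 3 → Depot: 20+11+23+32+24 = 110
Depot → stop 2 → stop 3 → stop 1 → stop 4 → Depot: 20+18+9+23+26 = 96
Depot → stop 2 → stop 4 → stop 1 → stop 3 → Depot: 20+14+23+9+24 = 90
Depot → stop 3 → stop 1 → stop 2 → stop 4 → Depot: 24+9+11+14+26 = 84
Depot → stop 3 → stop 2 → stop 1 → stop 4 → Depot: 24+18+11+23+26 = 102
The minimum is 84.
One optimal route: Depot → stop 3 → stop 1 → stop 2 → stop 4 → Depot (or its reverse).

Minimum total distance: 84 km.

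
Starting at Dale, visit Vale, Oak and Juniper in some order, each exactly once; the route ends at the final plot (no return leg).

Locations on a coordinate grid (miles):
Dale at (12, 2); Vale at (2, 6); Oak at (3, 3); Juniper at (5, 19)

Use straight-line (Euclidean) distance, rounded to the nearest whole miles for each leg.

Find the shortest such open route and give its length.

Shortest open route: 25 miles.

There are 3! = 6 possible orderings.
Dale - Vale - Oak - Juniper: 11+3+16 = 30
Dale - Vale - Juniper - Oak: 11+13+16 = 40
Dale - Oak - Vale - Juniper: 9+3+13 = 25
Dale - Oak - Juniper - Vale: 9+16+13 = 38
Dale - Juniper - Vale - Oak: 18+13+3 = 34
Dale - Juniper - Oak - Vale: 18+16+3 = 37
The minimum is 25.
One shortest path: Dale → Oak → Vale → Juniper.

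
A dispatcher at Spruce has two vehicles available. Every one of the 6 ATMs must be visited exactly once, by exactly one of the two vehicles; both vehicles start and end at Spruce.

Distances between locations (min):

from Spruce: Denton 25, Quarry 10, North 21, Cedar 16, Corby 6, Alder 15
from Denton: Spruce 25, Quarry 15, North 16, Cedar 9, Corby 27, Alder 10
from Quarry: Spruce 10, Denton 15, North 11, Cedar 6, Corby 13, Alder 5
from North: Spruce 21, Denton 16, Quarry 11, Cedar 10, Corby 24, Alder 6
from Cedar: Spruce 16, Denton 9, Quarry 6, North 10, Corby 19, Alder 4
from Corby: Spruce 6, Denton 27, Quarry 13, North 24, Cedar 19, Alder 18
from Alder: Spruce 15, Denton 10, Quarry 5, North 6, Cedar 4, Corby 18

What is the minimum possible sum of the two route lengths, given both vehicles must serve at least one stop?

Minimum combined distance: 74 min.

There are 2^5 − 1 = 31 ways to divide the 6 stops into two non-empty groups. For each, the best each vehicle can do is its own shortest tour through its group:
  {Denton} + {Quarry, North, Cedar, Corby, Alder}: 50 + 56 = 106
  {Quarry} + {Denton, North, Cedar, Corby, Alder}: 20 + 71 = 91
  {Denton, Quarry} + {North, Cedar, Corby, Alder}: 50 + 56 = 106
  {North} + {Denton, Quarry, Cedar, Corby, Alder}: 42 + 59 = 101
  {Denton, North} + {Quarry, Cedar, Corby, Alder}: 62 + 44 = 106
  {Quarry, North} + {Denton, Cedar, Corby, Alder}: 42 + 59 = 101
  … (31 splits in total)
  {Corby} + {Denton, Quarry, North, Cedar, Alder}: 12 + 62 = 74  ← best
Best: vehicle 1 Spruce → Corby → Spruce = 12; vehicle 2 Spruce → Quarry → North → Alder → Denton → Cedar → Spruce = 62; combined 74.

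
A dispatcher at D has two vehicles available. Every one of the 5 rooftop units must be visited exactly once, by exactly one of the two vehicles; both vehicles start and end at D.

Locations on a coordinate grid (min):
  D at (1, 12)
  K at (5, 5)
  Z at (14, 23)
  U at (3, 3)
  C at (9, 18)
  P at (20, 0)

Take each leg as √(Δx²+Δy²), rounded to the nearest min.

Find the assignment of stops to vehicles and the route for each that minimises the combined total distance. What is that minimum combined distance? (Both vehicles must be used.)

Try each way of splitting the stops between the two vehicles (each non-empty) and, for each split, find the best tour for each vehicle:
  {K} + {Z, U, C, P}: 16 + 67 = 83
  {Z} + {K, U, C, P}: 34 + 59 = 93
  {K, Z} + {U, C, P}: 45 + 57 = 102
  {U} + {K, Z, C, P}: 18 + 65 = 83
  {K, U} + {Z, C, P}: 20 + 63 = 83
  {Z, U} + {K, C, P}: 49 + 55 = 104
  … (15 splits in total)
Best: vehicle 1 D → K → D = 16; vehicle 2 D → U → P → Z → C → D = 67; combined 83.

Minimum combined distance: 83 min.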